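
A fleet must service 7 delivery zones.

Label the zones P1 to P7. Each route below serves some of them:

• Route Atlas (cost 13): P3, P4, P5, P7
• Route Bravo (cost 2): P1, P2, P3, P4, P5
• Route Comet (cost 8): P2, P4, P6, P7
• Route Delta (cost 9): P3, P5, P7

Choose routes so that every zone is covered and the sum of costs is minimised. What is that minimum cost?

10

Bravo, Comet together cover every zone (Bravo ∪ Comet = {P1, P2, P3, P4, P5, P6, P7}); total cost 2 + 8 = 10.
No covering selection has total cost below 10.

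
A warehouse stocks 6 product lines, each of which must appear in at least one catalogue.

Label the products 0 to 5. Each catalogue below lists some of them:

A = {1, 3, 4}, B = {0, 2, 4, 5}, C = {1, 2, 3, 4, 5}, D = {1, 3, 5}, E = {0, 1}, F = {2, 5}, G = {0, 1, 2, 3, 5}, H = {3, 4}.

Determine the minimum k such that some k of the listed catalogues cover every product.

2

Take {C, G}. Their union is {0, 1, 2, 3, 4, 5}, which is all 6 products.
No single catalogue has all 6 products (the largest, C, has 5), so 2 is optimal.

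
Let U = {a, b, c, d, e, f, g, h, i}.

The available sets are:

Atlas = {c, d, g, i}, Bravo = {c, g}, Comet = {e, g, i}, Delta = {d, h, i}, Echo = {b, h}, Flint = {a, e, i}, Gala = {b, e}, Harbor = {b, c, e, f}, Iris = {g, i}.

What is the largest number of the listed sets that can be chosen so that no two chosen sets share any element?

3

Bravo, Delta, Gala are pairwise disjoint (Bravo={c,g}; Delta={d,h,i}; Gala={b,e}).
Every remaining set overlaps one of these, and no 4 of the listed sets are pairwise disjoint, so 3 is the maximum.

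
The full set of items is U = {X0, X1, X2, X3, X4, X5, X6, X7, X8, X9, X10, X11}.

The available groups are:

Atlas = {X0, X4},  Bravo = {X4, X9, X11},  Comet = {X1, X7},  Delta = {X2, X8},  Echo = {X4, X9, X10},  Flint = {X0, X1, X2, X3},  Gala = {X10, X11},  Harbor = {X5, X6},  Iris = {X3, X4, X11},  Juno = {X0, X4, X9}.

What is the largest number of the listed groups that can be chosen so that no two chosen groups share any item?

Comet, Delta, Gala, Harbor, Juno are pairwise disjoint (Comet={X1,X7}; Delta={X2,X8}; Gala={X10,X11}; Harbor={X5,X6}; Juno={X0,X4,X9}).
Every remaining group overlaps one of these, and no 6 of the listed groups are pairwise disjoint, so 5 is the maximum.

5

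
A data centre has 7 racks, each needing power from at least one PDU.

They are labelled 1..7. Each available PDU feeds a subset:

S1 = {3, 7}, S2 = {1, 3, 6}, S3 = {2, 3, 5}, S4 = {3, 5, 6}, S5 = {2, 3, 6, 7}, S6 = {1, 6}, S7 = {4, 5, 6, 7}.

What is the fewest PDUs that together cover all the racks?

Take {S5, S6, S7}. Their union is {1, 2, 3, 4, 5, 6, 7}, which is all 7 racks.
Only S7 contains 4, so S7 is forced; the remaining 3 racks need at least 2 more PDUs (each remaining PDU adds at most 2) — so at least 3 PDUs are needed, and 3 is optimal.

3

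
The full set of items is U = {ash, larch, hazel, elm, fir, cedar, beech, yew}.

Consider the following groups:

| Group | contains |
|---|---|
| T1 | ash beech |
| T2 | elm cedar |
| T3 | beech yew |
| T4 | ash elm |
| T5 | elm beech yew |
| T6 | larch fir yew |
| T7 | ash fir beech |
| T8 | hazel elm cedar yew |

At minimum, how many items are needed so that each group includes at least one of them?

The 3 items {elm, fir, beech} hit every group.
The groups T1, T2, T6 are pairwise disjoint, so any hitting set needs a separate item for each — at least 3. Hence 3 is optimal.

3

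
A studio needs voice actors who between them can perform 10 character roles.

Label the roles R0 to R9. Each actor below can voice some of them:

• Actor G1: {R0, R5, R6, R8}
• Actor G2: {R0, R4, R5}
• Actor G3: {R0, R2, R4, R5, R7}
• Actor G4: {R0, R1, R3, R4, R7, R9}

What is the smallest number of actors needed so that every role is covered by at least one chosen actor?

3

Take {G1, G3, G4}. Their union is {R0, R1, R2, R3, R4, R5, R6, R7, R8, R9}, which is all 10 roles.
Only G4 contains R1, so G4 is forced; the remaining 4 roles need at least 2 more actors (each remaining actor adds at most 3) — so at least 3 actors are needed, and 3 is optimal.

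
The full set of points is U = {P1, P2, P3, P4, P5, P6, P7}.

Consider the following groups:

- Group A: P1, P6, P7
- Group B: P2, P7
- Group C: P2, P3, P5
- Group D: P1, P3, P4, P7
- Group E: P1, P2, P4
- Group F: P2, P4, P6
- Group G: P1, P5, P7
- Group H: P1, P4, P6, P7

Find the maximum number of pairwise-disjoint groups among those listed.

2

A, C are pairwise disjoint (A={P1,P6,P7}; C={P2,P3,P5}).
Every remaining group overlaps one of these, and no 3 of the listed groups are pairwise disjoint, so 2 is the maximum.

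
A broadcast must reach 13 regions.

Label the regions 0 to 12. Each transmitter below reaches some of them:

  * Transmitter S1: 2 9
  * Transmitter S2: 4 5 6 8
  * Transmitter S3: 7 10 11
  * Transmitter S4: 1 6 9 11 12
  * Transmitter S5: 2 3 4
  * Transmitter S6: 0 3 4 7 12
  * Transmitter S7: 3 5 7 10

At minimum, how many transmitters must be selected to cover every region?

Take {S2, S3, S4, S5, S6}. Their union is {0, 1, 2, 3, 4, 5, 6, 7, 8, 9, 10, 11, 12}, which is all 13 regions.
No 4 of the 7 transmitters cover everything (all 35 combinations miss at least one region), so 5 is optimal.

5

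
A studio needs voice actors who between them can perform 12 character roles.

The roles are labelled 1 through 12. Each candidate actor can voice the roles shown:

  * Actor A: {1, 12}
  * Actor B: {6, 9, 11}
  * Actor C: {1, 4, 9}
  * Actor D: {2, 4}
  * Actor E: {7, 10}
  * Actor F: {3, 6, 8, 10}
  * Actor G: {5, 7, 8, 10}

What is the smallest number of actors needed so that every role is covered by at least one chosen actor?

A and B and D and F and G together: A ∪ B ∪ D ∪ F ∪ G = {1, 2, 3, 4, 5, 6, 7, 8, 9, 10, 11, 12} — every role is covered.
No 4 of the 7 actors cover everything (all 35 combinations miss at least one role), so 5 is optimal.

5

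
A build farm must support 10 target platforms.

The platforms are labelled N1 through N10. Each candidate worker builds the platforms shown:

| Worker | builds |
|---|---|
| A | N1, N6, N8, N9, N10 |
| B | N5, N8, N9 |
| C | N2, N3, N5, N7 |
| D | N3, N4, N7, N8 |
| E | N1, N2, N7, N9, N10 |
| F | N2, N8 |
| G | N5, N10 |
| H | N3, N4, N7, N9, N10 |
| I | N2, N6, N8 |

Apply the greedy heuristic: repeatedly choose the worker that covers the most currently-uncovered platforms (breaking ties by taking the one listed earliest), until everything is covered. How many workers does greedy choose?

3

Greedy: pick A (covers 5 new) → pick C (covers 4 new) → pick D (covers 1 new). Total picks: 3.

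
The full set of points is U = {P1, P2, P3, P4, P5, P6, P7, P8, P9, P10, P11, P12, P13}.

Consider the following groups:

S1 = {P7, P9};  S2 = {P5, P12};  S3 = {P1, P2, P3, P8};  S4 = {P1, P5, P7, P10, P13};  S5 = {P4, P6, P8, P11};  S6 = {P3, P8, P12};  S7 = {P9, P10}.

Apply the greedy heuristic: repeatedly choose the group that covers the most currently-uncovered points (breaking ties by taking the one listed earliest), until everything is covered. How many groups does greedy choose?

Greedy: pick S4 (covers 5 new) → pick S5 (covers 4 new) → pick S3 (covers 2 new) → pick S1 (covers 1 new) → pick S2 (covers 1 new). Total picks: 5.

5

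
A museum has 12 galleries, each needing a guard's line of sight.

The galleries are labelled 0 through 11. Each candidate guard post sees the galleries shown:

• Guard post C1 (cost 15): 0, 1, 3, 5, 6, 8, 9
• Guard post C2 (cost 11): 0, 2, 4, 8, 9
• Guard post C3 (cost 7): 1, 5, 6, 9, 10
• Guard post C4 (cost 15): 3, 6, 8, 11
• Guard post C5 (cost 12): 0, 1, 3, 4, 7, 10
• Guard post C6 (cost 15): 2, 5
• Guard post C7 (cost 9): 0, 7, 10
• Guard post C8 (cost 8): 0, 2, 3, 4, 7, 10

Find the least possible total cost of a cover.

30

C3, C4, C8 together cover every gallery (C3 ∪ C4 ∪ C8 = {0, 1, 2, 3, 4, 5, 6, 7, 8, 9, 10, 11}); total cost 7 + 15 + 8 = 30.
No covering selection has total cost below 30.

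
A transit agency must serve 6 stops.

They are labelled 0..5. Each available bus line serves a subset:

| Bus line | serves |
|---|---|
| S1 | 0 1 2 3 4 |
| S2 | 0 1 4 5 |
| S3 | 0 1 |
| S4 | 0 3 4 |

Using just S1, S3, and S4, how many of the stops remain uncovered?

Union of S1, S3, S4 = {0, 1, 2, 3, 4}.
Not covered: 5 — 1 stop.

1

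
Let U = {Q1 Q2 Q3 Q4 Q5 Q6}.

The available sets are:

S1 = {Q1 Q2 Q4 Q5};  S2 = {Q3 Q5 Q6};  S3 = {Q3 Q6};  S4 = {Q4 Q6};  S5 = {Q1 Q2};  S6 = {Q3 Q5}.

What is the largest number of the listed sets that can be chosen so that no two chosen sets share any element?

S4, S5, S6 are pairwise disjoint (S4={Q4,Q6}; S5={Q1,Q2}; S6={Q3,Q5}).
Every remaining set overlaps one of these, and no 4 of the listed sets are pairwise disjoint, so 3 is the maximum.

3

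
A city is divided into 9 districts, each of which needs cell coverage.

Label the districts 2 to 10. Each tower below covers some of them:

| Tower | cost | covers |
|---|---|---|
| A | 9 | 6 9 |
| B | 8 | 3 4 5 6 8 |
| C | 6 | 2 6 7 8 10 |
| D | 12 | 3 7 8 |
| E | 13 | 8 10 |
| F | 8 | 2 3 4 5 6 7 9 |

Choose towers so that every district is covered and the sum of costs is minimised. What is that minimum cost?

14

C, F together cover every district (C ∪ F = {2, 3, 4, 5, 6, 7, 8, 9, 10}); total cost 6 + 8 = 14.
No covering selection has total cost below 14.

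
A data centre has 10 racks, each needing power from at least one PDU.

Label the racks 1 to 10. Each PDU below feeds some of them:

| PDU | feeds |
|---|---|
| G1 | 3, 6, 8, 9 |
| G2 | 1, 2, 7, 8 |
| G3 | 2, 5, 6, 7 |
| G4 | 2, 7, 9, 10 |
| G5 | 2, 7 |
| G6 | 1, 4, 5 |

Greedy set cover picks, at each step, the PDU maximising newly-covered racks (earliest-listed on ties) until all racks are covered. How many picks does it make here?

Greedy: pick G1 (covers 4 new) → pick G2 (covers 3 new) → pick G6 (covers 2 new) → pick G4 (covers 1 new). Total picks: 4.
(The true minimum cover uses only 3 PDUs, so greedy is not optimal here.)

4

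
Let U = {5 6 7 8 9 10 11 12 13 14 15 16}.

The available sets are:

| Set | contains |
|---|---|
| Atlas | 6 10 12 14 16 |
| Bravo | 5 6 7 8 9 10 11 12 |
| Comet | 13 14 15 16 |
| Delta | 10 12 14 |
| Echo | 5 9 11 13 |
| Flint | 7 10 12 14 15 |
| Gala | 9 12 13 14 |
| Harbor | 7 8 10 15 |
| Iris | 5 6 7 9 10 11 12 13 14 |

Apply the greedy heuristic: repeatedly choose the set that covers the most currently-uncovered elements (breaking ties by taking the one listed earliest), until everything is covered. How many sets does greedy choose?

Greedy: pick Iris (covers 9 new) → pick Comet (covers 2 new) → pick Bravo (covers 1 new). Total picks: 3.
(The true minimum cover uses only 2 sets, so greedy is not optimal here.)

3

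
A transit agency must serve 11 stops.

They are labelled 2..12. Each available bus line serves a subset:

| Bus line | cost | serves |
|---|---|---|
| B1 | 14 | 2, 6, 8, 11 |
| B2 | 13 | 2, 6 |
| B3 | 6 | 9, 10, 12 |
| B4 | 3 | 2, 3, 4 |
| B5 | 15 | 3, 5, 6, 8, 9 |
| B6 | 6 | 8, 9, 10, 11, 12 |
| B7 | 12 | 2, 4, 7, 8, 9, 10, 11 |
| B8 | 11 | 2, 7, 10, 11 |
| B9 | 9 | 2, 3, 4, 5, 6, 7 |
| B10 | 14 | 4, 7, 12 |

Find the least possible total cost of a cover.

B6, B9 together cover every stop (B6 ∪ B9 = {2, 3, 4, 5, 6, 7, 8, 9, 10, 11, 12}); total cost 6 + 9 = 15.
The greedy pick B4, B6, B9 costs 18; no covering selection beats 15.

15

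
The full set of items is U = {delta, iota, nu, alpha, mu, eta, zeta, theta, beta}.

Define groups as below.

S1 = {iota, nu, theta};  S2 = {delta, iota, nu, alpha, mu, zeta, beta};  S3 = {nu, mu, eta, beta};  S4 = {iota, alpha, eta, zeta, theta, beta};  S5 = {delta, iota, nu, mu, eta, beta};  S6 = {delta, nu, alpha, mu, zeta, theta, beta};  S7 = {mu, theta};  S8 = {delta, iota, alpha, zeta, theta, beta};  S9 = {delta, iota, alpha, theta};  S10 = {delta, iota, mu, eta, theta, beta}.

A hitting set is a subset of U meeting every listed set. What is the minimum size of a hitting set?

Take H = {theta, beta}. Each listed group contains at least one of these, so H is a hitting set of size 2.
The groups S3, S9 are pairwise disjoint, so any hitting set needs a separate item for each — at least 2. Hence 2 is optimal.

2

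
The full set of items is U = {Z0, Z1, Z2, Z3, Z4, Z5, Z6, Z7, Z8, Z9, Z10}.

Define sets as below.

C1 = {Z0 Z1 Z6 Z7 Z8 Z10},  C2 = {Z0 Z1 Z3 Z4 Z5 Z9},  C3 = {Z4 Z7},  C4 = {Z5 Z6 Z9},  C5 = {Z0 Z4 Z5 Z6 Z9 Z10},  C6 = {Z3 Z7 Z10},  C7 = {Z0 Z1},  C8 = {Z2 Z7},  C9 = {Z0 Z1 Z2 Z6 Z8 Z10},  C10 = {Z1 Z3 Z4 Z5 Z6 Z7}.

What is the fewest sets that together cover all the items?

C5 and C6 and C9 together: C5 ∪ C6 ∪ C9 = {Z0, Z1, Z2, Z3, Z4, Z5, Z6, Z7, Z8, Z9, Z10} — every item is covered.
No 2 of the 10 sets cover everything (all 45 combinations miss at least one item), so 3 is optimal.

3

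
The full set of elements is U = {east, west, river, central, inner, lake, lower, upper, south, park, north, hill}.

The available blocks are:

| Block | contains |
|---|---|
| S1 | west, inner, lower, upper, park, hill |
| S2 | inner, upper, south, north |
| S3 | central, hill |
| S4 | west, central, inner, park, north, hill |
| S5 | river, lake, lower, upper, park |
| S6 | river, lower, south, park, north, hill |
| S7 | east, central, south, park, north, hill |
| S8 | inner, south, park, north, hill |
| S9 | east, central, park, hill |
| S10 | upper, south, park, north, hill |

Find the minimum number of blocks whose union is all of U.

3

S4, S5, and S7 cover everything between them: the union {east, west, river, central, inner, lake, lower, upper, south, park, north, hill} is all of U.
Only S5 contains lake, so S5 is forced; the remaining 7 elements need at least 2 more blocks (each remaining block adds at most 5) — so at least 3 blocks are needed, and 3 is optimal.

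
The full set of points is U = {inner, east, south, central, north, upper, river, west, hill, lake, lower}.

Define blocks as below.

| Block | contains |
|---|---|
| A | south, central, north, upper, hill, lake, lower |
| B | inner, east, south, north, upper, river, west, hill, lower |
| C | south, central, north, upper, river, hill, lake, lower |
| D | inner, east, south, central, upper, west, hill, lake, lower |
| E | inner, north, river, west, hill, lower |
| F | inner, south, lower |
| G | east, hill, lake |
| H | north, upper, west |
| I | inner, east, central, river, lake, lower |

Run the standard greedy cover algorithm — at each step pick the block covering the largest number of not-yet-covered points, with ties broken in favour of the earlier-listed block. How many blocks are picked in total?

2

Greedy: pick B (covers 9 new) → pick A (covers 2 new). Total picks: 2.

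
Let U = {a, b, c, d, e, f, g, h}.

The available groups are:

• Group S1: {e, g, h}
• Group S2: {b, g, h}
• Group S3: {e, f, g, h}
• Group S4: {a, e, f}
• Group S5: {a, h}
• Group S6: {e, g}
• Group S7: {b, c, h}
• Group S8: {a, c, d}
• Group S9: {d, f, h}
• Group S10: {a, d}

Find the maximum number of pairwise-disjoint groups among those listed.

S6, S7, S10 are pairwise disjoint (S6={e,g}; S7={b,c,h}; S10={a,d}).
Every remaining group overlaps one of these, and no 4 of the listed groups are pairwise disjoint, so 3 is the maximum.

3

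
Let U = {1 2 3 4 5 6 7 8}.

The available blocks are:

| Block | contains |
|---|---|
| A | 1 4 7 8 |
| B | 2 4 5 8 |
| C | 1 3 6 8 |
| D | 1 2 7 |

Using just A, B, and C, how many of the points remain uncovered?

Union of A, B, C = {1, 2, 3, 4, 5, 6, 7, 8} — that's every point, so 0 are uncovered.

0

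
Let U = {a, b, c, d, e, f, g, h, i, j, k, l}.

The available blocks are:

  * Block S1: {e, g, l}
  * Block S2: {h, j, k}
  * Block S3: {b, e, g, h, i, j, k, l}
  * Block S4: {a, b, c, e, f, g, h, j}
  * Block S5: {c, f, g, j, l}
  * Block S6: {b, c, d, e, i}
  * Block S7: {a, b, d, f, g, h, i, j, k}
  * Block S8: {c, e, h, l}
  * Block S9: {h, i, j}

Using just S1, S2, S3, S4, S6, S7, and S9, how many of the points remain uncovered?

Union of S1, S2, S3, S4, S6, S7, S9 = {a, b, c, d, e, f, g, h, i, j, k, l} — that's every point, so 0 are uncovered.

0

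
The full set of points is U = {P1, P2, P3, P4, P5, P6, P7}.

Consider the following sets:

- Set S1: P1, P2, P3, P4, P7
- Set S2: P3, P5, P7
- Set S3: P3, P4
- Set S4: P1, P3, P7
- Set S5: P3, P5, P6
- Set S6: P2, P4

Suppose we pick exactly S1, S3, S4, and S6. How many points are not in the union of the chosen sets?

2

Union of S1, S3, S4, S6 = {P1, P2, P3, P4, P7}.
Not covered: P5, P6 — 2 points.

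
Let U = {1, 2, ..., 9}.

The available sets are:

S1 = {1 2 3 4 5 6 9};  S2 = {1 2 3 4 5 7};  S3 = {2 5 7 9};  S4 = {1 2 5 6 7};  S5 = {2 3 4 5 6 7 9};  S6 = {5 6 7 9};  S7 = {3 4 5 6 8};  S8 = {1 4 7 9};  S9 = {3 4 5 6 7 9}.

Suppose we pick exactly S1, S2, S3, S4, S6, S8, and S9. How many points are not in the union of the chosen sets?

1

Union of S1, S2, S3, S4, S6, S8, S9 = {1, 2, 3, 4, 5, 6, 7, 9}.
Not covered: 8 — 1 point.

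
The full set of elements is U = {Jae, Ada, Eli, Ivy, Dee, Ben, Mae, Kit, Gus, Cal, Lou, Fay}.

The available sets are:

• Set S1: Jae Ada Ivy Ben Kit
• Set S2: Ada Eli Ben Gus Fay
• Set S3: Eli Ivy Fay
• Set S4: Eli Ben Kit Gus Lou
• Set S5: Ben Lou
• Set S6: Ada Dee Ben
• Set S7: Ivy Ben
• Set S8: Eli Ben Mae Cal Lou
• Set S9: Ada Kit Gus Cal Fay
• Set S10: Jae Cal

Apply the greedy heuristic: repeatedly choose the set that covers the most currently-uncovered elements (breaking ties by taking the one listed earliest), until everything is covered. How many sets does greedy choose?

Greedy: pick S1 (covers 5 new) → pick S8 (covers 4 new) → pick S2 (covers 2 new) → pick S6 (covers 1 new). Total picks: 4.

4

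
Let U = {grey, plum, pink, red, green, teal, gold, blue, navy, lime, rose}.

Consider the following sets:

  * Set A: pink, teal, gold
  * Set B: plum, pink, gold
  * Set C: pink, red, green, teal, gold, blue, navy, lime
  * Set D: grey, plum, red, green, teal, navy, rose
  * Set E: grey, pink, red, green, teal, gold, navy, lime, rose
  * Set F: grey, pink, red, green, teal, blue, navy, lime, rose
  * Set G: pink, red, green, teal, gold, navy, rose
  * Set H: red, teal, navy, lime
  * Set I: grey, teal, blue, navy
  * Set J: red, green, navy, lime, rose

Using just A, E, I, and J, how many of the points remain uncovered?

1

Union of A, E, I, J = {grey, pink, red, green, teal, gold, blue, navy, lime, rose}.
Not covered: plum — 1 point.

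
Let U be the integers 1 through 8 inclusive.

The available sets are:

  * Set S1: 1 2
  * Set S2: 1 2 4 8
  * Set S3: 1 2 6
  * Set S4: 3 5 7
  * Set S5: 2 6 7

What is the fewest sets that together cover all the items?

3

Take {S2, S3, S4}. Their union is {1, 2, 3, 4, 5, 6, 7, 8}, which is all 8 items.
Only S4 contains 3, so S4 is forced; the remaining 5 items need at least 2 more sets (each remaining set adds at most 4) — so at least 3 sets are needed, and 3 is optimal.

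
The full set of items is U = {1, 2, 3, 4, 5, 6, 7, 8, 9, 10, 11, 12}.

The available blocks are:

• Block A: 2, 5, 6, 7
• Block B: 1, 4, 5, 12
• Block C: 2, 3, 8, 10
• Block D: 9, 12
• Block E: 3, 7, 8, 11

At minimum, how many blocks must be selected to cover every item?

5

Take {A, B, C, D, E}. Their union is {1, 2, 3, 4, 5, 6, 7, 8, 9, 10, 11, 12}, which is all 12 items.
No 4 of the 5 blocks cover everything (all 5 combinations miss at least one item), so 5 is optimal.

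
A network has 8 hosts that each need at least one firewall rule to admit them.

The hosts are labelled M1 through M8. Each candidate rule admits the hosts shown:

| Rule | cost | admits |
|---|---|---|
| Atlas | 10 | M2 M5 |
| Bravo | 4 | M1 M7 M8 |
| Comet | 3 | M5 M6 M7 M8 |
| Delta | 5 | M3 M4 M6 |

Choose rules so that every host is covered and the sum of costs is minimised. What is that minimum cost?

Atlas, Bravo, Delta together cover every host (Atlas ∪ Bravo ∪ Delta = {M1, M2, M3, M4, M5, M6, M7, M8}); total cost 10 + 4 + 5 = 19.
The greedy pick Comet, Delta, Bravo, Atlas costs 22; no covering selection beats 19.

19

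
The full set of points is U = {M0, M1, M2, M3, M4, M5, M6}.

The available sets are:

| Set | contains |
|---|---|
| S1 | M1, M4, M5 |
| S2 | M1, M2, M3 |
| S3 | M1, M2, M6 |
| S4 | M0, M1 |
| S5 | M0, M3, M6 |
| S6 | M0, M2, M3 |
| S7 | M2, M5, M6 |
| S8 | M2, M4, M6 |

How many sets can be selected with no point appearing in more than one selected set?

2

S1, S5 are pairwise disjoint (S1={M1,M4,M5}; S5={M0,M3,M6}).
Every remaining set overlaps one of these, and no 3 of the listed sets are pairwise disjoint, so 2 is the maximum.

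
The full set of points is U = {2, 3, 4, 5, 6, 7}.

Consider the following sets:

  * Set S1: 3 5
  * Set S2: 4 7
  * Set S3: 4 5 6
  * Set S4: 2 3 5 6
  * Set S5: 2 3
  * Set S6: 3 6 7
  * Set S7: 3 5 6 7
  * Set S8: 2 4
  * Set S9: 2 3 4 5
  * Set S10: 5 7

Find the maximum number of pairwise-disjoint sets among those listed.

S1, S8 are pairwise disjoint (S1={3,5}; S8={2,4}).
Every remaining set overlaps one of these, and no 3 of the listed sets are pairwise disjoint, so 2 is the maximum.

2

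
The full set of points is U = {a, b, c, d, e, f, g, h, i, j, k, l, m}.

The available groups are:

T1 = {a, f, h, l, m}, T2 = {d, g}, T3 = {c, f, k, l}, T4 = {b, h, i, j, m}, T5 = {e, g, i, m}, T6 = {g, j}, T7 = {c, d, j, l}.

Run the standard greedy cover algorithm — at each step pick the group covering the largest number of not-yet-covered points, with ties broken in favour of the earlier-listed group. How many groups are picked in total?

5

Greedy: pick T1 (covers 5 new) → pick T4 (covers 3 new) → pick T2 (covers 2 new) → pick T3 (covers 2 new) → pick T5 (covers 1 new). Total picks: 5.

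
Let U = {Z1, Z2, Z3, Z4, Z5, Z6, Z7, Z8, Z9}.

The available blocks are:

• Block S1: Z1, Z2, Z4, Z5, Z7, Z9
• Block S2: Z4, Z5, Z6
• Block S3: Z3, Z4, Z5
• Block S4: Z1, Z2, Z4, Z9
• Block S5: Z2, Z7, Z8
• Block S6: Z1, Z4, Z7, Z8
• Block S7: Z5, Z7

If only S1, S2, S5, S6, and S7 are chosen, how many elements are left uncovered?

1

Union of S1, S2, S5, S6, S7 = {Z1, Z2, Z4, Z5, Z6, Z7, Z8, Z9}.
Not covered: Z3 — 1 element.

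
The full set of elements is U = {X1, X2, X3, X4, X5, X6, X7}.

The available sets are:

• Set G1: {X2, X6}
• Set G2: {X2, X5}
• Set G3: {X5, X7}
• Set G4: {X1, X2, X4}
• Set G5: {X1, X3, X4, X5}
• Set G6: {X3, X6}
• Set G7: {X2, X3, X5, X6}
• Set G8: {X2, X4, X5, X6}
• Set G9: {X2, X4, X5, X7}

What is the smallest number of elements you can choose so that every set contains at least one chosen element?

H = {X2, X3, X7} meets every set (each contains at least one member of H), and |H| = 3.
The sets G3, G4, G6 are pairwise disjoint, so any hitting set needs a separate element for each — at least 3. Hence 3 is optimal.

3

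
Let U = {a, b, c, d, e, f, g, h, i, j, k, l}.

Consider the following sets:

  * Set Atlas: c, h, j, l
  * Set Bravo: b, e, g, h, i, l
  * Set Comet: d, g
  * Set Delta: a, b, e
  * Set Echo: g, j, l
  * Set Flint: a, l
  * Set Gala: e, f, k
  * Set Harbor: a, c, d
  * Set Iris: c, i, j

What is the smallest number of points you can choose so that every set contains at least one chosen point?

T = {d, e, j, l} meets every set (each contains at least one member of T), and |T| = 4.
The sets Comet, Flint, Gala, Iris are pairwise disjoint, so any hitting set needs a separate point for each — at least 4. Hence 4 is optimal.

4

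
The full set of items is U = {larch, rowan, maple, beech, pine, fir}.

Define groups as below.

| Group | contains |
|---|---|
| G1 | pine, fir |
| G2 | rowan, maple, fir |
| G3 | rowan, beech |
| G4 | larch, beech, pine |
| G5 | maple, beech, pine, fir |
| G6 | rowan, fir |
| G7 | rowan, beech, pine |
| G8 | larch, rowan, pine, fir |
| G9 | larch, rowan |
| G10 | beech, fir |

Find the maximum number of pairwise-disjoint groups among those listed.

G1, G3 are pairwise disjoint (G1={pine,fir}; G3={rowan,beech}).
Every remaining group overlaps one of these, and no 3 of the listed groups are pairwise disjoint, so 2 is the maximum.

2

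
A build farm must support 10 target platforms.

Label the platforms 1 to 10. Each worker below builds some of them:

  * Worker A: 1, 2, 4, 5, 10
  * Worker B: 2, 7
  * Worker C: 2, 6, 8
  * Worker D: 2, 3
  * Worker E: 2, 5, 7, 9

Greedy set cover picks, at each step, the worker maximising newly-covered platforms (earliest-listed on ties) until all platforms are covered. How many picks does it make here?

4

Greedy: pick A (covers 5 new) → pick C (covers 2 new) → pick E (covers 2 new) → pick D (covers 1 new). Total picks: 4.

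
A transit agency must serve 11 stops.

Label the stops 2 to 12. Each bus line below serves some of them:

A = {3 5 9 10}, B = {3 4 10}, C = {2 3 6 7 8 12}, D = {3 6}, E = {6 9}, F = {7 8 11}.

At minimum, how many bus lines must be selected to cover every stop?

A and B and C and F together: A ∪ B ∪ C ∪ F = {2, 3, 4, 5, 6, 7, 8, 9, 10, 11, 12} — every stop is covered.
No 3 of the 6 bus lines cover everything (all 20 combinations miss at least one stop), so 4 is optimal.

4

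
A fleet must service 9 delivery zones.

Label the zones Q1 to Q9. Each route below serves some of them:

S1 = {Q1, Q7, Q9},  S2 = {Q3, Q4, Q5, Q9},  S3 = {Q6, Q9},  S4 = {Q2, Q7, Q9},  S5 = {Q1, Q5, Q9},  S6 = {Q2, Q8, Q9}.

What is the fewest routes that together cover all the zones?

S1 and S2 and S3 and S6 together: S1 ∪ S2 ∪ S3 ∪ S6 = {Q1, Q2, Q3, Q4, Q5, Q6, Q7, Q8, Q9} — every zone is covered.
Only S2 contains Q3, so S2 is forced; the remaining 5 zones need at least 3 more routes (each remaining route adds at most 2) — so at least 4 routes are needed, and 4 is optimal.

4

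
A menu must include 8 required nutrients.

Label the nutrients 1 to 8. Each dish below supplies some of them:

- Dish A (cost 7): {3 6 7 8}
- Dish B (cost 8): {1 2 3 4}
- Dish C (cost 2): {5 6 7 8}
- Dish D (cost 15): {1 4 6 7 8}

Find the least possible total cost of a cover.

B, C together cover every nutrient (B ∪ C = {1, 2, 3, 4, 5, 6, 7, 8}); total cost 8 + 2 = 10.
No covering selection has total cost below 10.

10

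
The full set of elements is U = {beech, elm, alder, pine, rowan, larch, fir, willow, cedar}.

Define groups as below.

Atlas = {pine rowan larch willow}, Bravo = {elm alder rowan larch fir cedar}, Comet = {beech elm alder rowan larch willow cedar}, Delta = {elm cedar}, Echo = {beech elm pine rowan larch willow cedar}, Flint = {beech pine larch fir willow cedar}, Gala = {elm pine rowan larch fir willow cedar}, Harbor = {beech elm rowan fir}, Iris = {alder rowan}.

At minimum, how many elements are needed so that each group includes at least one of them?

2

H = {rowan, cedar} meets every group (each contains at least one member of H), and |H| = 2.
The groups Atlas, Delta are pairwise disjoint, so any hitting set needs a separate element for each — at least 2. Hence 2 is optimal.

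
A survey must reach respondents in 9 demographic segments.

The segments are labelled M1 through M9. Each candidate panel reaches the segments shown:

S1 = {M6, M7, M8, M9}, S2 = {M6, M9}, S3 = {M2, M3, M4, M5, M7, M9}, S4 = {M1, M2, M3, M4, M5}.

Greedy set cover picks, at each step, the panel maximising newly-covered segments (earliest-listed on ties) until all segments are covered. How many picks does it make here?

Greedy: pick S3 (covers 6 new) → pick S1 (covers 2 new) → pick S4 (covers 1 new). Total picks: 3.
(The true minimum cover uses only 2 panels, so greedy is not optimal here.)

3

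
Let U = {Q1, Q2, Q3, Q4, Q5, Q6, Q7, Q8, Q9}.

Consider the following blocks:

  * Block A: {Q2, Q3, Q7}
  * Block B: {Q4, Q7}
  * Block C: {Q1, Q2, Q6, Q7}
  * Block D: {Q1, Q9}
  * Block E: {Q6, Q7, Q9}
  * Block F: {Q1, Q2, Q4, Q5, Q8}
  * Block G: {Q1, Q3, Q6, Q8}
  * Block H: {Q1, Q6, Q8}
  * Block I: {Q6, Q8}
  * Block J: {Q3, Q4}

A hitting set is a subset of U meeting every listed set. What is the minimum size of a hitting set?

Take T = {Q1, Q4, Q7, Q8}. Each listed block contains at least one of these, so T is a hitting set of size 4.
No choice of 3 elements meets every block, so 4 is the minimum.

4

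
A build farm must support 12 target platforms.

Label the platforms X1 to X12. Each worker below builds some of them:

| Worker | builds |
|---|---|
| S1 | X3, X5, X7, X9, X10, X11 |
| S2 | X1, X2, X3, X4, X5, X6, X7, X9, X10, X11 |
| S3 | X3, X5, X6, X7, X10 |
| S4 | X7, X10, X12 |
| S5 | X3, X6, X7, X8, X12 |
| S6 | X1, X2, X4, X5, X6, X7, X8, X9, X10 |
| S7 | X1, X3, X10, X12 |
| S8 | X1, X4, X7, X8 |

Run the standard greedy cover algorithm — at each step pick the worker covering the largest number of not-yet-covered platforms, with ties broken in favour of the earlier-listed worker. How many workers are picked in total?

Greedy: pick S2 (covers 10 new) → pick S5 (covers 2 new). Total picks: 2.

2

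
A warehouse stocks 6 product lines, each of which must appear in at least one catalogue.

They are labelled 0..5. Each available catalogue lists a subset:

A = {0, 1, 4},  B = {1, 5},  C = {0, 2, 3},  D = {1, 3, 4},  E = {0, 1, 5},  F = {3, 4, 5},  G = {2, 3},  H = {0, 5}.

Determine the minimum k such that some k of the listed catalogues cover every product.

Take {B, C, D}. Their union is {0, 1, 2, 3, 4, 5}, which is all 6 products.
No 2 of the 8 catalogues cover everything (all 28 combinations miss at least one product), so 3 is optimal.

3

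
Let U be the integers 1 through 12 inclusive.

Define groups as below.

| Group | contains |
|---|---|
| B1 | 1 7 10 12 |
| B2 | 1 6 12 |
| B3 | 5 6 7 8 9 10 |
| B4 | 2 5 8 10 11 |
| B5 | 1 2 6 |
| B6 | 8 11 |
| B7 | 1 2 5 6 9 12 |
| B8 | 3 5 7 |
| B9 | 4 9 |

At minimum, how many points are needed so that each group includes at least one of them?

4

The 4 points {1, 4, 7, 11} hit every group.
The groups B5, B6, B8, B9 are pairwise disjoint, so any hitting set needs a separate point for each — at least 4. Hence 4 is optimal.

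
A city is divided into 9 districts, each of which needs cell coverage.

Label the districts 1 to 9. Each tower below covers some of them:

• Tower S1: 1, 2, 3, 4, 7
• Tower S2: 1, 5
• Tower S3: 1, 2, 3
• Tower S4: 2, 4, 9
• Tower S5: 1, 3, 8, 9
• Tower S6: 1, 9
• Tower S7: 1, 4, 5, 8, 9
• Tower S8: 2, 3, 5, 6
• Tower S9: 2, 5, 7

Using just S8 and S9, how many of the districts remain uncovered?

4

Union of S8, S9 = {2, 3, 5, 6, 7}.
Not covered: 1, 4, 8, 9 — 4 districts.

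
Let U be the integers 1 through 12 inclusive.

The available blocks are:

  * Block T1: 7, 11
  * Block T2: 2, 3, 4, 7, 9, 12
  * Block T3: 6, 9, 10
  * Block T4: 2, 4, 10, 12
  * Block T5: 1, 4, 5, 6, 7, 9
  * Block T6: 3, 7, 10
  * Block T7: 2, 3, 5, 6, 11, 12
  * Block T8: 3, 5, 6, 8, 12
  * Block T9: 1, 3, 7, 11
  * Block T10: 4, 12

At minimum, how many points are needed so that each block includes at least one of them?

H = {6, 7, 12} meets every block (each contains at least one member of H), and |H| = 3.
The blocks T1, T3, T10 are pairwise disjoint, so any hitting set needs a separate point for each — at least 3. Hence 3 is optimal.

3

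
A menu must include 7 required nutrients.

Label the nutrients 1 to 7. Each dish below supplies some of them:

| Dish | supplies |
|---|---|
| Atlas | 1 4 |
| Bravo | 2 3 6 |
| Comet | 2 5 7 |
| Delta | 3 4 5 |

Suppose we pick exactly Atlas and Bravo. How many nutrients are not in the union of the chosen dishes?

2

Union of Atlas, Bravo = {1, 2, 3, 4, 6}.
Not covered: 5, 7 — 2 nutrients.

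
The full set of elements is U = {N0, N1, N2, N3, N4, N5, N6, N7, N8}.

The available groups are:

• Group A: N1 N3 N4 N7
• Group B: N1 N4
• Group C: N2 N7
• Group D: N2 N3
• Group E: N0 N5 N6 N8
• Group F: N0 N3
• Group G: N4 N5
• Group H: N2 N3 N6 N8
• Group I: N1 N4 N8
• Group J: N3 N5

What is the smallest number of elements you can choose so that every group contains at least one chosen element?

4

The 4 elements {N0, N3, N4, N7} hit every group.
No choice of 3 elements meets every group, so 4 is the minimum.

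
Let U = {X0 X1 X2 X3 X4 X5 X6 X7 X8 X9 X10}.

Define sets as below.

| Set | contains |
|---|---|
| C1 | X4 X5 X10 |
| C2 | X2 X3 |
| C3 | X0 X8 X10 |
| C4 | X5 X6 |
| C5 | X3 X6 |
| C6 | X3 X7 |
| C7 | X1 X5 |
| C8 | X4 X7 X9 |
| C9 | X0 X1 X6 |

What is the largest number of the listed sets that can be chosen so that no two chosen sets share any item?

C2, C3, C7, C8 are pairwise disjoint (C2={X2,X3}; C3={X0,X8,X10}; C7={X1,X5}; C8={X4,X7,X9}).
Every remaining set overlaps one of these, and no 5 of the listed sets are pairwise disjoint, so 4 is the maximum.

4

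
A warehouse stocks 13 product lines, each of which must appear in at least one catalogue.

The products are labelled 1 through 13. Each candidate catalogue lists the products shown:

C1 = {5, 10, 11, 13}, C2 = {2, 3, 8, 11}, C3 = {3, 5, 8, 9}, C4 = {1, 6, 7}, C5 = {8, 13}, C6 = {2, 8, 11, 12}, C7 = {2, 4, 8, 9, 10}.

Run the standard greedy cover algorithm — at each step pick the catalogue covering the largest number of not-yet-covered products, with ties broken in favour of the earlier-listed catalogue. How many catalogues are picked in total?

5

Greedy: pick C7 (covers 5 new) → pick C1 (covers 3 new) → pick C4 (covers 3 new) → pick C2 (covers 1 new) → pick C6 (covers 1 new). Total picks: 5.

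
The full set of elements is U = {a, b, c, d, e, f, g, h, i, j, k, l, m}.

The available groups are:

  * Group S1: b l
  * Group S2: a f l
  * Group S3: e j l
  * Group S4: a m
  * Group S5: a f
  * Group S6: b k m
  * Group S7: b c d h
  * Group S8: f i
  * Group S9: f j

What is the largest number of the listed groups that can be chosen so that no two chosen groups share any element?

S3, S4, S7, S8 are pairwise disjoint (S3={e,j,l}; S4={a,m}; S7={b,c,d,h}; S8={f,i}).
Every remaining group overlaps one of these, and no 5 of the listed groups are pairwise disjoint, so 4 is the maximum.

4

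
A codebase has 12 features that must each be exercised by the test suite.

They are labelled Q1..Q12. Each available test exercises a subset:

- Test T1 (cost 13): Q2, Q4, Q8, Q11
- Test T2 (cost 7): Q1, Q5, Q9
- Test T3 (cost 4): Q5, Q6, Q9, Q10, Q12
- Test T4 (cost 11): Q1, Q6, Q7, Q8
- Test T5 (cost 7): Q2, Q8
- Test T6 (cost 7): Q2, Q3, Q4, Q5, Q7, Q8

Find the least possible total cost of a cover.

T1, T2, T3, T6 together cover every feature (T1 ∪ T2 ∪ T3 ∪ T6 = {Q1, Q2, Q3, Q4, Q5, Q6, Q7, Q8, Q9, Q10, Q11, Q12}); total cost 13 + 7 + 4 + 7 = 31.
No covering selection has total cost below 31.

31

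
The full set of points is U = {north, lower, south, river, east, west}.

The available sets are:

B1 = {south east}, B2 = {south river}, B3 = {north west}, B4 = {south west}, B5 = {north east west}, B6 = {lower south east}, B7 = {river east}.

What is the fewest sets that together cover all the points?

3

Take {B3, B6, B7}. Their union is {north, lower, south, river, east, west}, which is all 6 points.
Only B6 contains lower, so B6 is forced; the remaining 3 points need at least 2 more sets (each remaining set adds at most 2) — so at least 3 sets are needed, and 3 is optimal.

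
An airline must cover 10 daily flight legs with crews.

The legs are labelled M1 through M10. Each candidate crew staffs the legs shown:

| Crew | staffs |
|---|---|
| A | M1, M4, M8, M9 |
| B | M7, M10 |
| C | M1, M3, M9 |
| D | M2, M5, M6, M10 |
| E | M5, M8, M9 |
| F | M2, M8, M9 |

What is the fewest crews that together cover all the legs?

4

A and B and C and D together: A ∪ B ∪ C ∪ D = {M1, M2, M3, M4, M5, M6, M7, M8, M9, M10} — every leg is covered.
No 3 of the 6 crews cover everything (all 20 combinations miss at least one leg), so 4 is optimal.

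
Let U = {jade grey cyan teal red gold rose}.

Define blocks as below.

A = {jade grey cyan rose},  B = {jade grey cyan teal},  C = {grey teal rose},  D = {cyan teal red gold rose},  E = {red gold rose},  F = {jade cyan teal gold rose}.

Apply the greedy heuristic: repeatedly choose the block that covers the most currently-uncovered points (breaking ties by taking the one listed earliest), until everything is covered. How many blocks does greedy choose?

2

Greedy: pick D (covers 5 new) → pick A (covers 2 new). Total picks: 2.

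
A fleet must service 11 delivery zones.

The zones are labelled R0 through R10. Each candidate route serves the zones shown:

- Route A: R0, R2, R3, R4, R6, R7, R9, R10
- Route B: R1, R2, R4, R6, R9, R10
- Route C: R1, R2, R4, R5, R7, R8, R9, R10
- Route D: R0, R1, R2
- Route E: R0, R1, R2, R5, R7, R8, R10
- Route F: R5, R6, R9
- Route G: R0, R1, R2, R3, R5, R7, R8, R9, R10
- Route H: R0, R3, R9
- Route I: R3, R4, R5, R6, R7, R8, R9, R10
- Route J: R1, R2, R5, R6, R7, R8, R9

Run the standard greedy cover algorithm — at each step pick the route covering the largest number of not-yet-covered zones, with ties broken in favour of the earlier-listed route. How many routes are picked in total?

Greedy: pick G (covers 9 new) → pick A (covers 2 new). Total picks: 2.

2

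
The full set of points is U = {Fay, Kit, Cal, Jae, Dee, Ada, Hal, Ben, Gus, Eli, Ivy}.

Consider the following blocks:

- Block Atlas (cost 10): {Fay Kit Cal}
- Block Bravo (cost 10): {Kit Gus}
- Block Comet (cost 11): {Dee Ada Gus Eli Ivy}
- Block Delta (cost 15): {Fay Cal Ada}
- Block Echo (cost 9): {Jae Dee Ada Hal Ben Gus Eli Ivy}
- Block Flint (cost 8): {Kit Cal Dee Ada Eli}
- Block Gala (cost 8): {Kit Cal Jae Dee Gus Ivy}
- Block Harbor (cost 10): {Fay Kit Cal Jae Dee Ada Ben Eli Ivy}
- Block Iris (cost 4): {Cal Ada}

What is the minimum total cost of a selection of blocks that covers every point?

Echo, Harbor together cover every point (Echo ∪ Harbor = {Fay, Kit, Cal, Jae, Dee, Ada, Hal, Ben, Gus, Eli, Ivy}); total cost 9 + 10 = 19.
No covering selection has total cost below 19.

19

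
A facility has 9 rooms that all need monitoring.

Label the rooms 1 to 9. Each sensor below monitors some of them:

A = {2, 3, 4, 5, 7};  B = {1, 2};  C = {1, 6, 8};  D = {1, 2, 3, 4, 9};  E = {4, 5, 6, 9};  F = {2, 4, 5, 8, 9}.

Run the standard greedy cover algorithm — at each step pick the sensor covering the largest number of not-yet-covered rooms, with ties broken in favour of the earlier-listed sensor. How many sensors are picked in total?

3

Greedy: pick A (covers 5 new) → pick C (covers 3 new) → pick D (covers 1 new). Total picks: 3.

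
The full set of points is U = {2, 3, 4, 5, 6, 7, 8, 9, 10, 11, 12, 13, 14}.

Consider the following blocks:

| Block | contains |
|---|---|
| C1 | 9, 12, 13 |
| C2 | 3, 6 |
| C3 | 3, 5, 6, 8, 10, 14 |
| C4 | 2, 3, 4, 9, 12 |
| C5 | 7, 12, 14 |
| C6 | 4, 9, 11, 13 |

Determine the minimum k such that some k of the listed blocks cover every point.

Take {C3, C4, C5, C6}. Their union is {2, 3, 4, 5, 6, 7, 8, 9, 10, 11, 12, 13, 14}, which is all 13 points.
No 3 of the 6 blocks cover everything (all 20 combinations miss at least one point), so 4 is optimal.

4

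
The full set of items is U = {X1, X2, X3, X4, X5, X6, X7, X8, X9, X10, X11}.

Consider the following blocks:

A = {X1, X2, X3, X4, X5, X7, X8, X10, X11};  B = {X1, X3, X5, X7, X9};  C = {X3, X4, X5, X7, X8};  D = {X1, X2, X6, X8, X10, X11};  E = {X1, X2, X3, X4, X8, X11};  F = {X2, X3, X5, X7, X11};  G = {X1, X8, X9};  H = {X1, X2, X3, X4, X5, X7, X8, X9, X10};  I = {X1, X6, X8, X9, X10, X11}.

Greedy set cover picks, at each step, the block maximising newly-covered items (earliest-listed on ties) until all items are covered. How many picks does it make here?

Greedy: pick A (covers 9 new) → pick I (covers 2 new). Total picks: 2.

2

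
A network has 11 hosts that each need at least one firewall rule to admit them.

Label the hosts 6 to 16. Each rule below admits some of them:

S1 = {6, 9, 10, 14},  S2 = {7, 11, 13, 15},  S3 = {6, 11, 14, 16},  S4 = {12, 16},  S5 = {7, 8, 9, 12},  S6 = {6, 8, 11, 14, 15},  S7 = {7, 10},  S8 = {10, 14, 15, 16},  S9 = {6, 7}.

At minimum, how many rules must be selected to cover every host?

Take {S2, S5, S8, S9}. Their union is {6, 7, 8, 9, 10, 11, 12, 13, 14, 15, 16}, which is all 11 hosts.
No 3 of the 9 rules cover everything (all 84 combinations miss at least one host), so 4 is optimal.

4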